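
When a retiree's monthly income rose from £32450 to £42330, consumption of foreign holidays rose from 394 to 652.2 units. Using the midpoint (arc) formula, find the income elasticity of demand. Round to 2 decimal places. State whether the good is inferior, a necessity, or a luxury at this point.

ΔQ = 652.2 − 394 = 258.2; midpoint Q̄ = (394 + 652.2)/2 = 523.1.
ΔI = 42330 − 32450 = 9880; midpoint Ī = (32450 + 42330)/2 = 37390.
η = (ΔQ/Q̄) ÷ (ΔI/Ī) = (258.2/523.1) ÷ (9880/37390) = 1.87.
η > 1 ⇒ luxury.

1.87 (luxury)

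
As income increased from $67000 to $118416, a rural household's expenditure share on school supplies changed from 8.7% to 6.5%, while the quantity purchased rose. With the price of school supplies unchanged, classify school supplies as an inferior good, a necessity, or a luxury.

necessity

Quantity rises but the budget share falls as income rises, so 0 < η < 1.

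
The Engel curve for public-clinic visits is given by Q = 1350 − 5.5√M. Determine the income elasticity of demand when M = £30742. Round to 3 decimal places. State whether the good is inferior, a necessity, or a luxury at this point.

-1.250 (inferior good)

At M = 30742: Q = 385.663.
dQ/dM = -5.5/(2√M) = -0.0156844 at this income.
η = (dQ/dM)·(M/Q) = -0.0156844 × (30742/385.663) = -1.250.
Since η < 0, the good is an inferior good.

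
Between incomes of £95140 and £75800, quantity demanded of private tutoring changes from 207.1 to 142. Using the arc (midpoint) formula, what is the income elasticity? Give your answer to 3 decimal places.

1.648

ΔQ = 142 − 207.1 = -65.1; midpoint Q̄ = (207.1 + 142)/2 = 174.55.
ΔI = 75800 − 95140 = -19340; midpoint Ī = (95140 + 75800)/2 = 85470.
η = (ΔQ/Q̄) ÷ (ΔI/Ī) = (-65.1/174.55) ÷ (-19340/85470) = 1.648.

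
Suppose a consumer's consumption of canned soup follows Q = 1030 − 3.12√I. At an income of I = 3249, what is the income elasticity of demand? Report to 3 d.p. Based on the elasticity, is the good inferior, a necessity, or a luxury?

-0.104 (inferior good)

At I = 3249: Q = 852.160.
dQ/dI = -3.12/(2√I) = -0.0273684 at this income.
η = (dQ/dI)·(I/Q) = -0.0273684 × (3249/852.160) = -0.104.
Since η < 0, the good is an inferior good.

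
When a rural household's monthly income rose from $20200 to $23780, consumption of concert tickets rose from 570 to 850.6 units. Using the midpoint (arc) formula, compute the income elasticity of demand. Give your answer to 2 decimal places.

ΔQ = 850.6 − 570 = 280.6; midpoint Q̄ = (570 + 850.6)/2 = 710.3.
ΔI = 23780 − 20200 = 3580; midpoint Ī = (20200 + 23780)/2 = 21990.
η = (ΔQ/Q̄) ÷ (ΔI/Ī) = (280.6/710.3) ÷ (3580/21990) = 2.43.

2.43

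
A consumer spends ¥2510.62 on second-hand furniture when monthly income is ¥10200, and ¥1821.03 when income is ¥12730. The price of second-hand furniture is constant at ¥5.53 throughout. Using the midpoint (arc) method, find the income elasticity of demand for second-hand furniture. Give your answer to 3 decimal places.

-1.443

With a constant price, Q₁ = 2510.62/5.53 = 454.000 and Q₂ = 1821.03/5.53 = 329.300 (equivalently, work directly with expenditure since P cancels).
Midpoint %ΔQ = (1821.03 − 2510.62)/2165.82 = -0.31840; midpoint %ΔI = (12730 − 10200)/11465 = 0.22067.
η = -0.31840 / 0.22067 = -1.443.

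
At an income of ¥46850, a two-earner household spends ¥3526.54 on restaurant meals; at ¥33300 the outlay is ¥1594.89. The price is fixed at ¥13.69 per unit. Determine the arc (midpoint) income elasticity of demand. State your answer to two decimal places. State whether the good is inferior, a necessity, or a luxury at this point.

With a constant price, Q₁ = 3526.54/13.69 = 257.600 and Q₂ = 1594.89/13.69 = 116.500 (equivalently, work directly with expenditure since P cancels).
Midpoint %ΔQ = (1594.89 − 3526.54)/2560.72 = -0.75434; midpoint %ΔI = (33300 − 46850)/40075 = -0.33812.
η = -0.75434 / -0.33812 = 2.23.
η > 1 ⇒ luxury.

2.23 (luxury)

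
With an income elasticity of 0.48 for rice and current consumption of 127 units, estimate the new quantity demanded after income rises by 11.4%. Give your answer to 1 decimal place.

133.9

%ΔQ ≈ η × %ΔI = 0.48 × 11.4% = 5.472%.
New Q ≈ 127 × (1 + 0.05472) = 133.9.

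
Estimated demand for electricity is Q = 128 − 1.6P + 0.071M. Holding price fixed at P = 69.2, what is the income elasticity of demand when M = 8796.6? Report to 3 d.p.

At P = 69.2, M = 8796.6: Q = 641.839.
Holding P constant, ∂Q/∂M = 0.071.
η_M = (∂Q/∂M)·(M/Q) = 0.071 × (8796.6/641.839) = 0.973.

0.973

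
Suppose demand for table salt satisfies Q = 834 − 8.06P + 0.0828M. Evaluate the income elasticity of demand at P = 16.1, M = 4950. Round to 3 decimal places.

0.368

At P = 16.1, M = 4950: Q = 1114.094.
Holding P constant, ∂Q/∂M = 0.0828.
η_M = (∂Q/∂M)·(M/Q) = 0.0828 × (4950/1114.094) = 0.368.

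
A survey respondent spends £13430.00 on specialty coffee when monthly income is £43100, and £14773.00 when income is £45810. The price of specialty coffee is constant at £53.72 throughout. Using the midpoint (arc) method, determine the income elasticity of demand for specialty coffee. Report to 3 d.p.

1.562

With a constant price, Q₁ = 13430.00/53.72 = 250.000 and Q₂ = 14773.00/53.72 = 275.000 (equivalently, work directly with expenditure since P cancels).
Midpoint %ΔQ = (14773.00 − 13430.00)/14101.50 = 0.09524; midpoint %ΔI = (45810 − 43100)/44455 = 0.06096.
η = 0.09524 / 0.06096 = 1.562.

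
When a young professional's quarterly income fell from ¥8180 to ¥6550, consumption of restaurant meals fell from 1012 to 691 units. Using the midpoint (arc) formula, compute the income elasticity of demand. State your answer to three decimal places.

ΔQ = 691 − 1012 = -321; midpoint Q̄ = (1012 + 691)/2 = 851.5.
ΔI = 6550 − 8180 = -1630; midpoint Ī = (8180 + 6550)/2 = 7365.
η = (ΔQ/Q̄) ÷ (ΔI/Ī) = (-321/851.5) ÷ (-1630/7365) = 1.703.

1.703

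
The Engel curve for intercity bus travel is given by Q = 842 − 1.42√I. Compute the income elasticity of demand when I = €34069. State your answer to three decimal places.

At I = 34069: Q = 579.899.
dQ/dI = -1.42/(2√I) = -0.00384661 at this income.
η = (dQ/dI)·(I/Q) = -0.00384661 × (34069/579.899) = -0.226.

-0.226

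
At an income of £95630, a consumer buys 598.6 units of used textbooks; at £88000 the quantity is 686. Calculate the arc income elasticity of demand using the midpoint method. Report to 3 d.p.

ΔQ = 686 − 598.6 = 87.4; midpoint Q̄ = (598.6 + 686)/2 = 642.3.
ΔI = 88000 − 95630 = -7630; midpoint Ī = (95630 + 88000)/2 = 91815.
η = (ΔQ/Q̄) ÷ (ΔI/Ī) = (87.4/642.3) ÷ (-7630/91815) = -1.637.

-1.637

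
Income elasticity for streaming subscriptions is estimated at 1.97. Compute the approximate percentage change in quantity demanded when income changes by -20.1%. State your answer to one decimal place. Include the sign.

-39.6%

%ΔQ ≈ η × %ΔI = 1.97 × (-20.1%) = -39.6%.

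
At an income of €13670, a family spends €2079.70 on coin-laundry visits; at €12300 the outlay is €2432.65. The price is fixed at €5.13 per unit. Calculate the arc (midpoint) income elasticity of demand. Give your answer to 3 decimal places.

With a constant price, Q₁ = 2079.70/5.13 = 405.400 and Q₂ = 2432.65/5.13 = 474.201 (equivalently, work directly with expenditure since P cancels).
Midpoint %ΔQ = (2432.65 − 2079.70)/2256.18 = 0.15644; midpoint %ΔI = (12300 − 13670)/12985 = -0.10551.
η = 0.15644 / -0.10551 = -1.483.

-1.483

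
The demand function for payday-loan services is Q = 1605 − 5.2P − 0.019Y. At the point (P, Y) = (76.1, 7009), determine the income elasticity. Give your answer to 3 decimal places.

-0.124

At P = 76.1, Y = 7009: Q = 1076.109.
Holding P constant, ∂Q/∂Y = −0.019.
η_Y = (∂Q/∂Y)·(Y/Q) = -0.019 × (7009/1076.109) = -0.124.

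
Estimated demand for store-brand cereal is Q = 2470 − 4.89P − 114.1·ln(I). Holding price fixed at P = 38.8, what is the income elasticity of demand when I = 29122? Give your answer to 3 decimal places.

At P = 38.8, I = 29122: Q = 1107.406.
Holding P constant, ∂Q/∂I = -114.1/I = -0.003918.
η_I = (∂Q/∂I)·(I/Q) = -0.003918 × (29122/1107.406) = -0.103.

-0.103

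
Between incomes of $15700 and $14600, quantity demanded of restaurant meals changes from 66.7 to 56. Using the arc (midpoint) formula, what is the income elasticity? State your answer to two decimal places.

2.40

ΔQ = 56 − 66.7 = -10.7; midpoint Q̄ = (66.7 + 56)/2 = 61.35.
ΔI = 14600 − 15700 = -1100; midpoint Ī = (15700 + 14600)/2 = 15150.
η = (ΔQ/Q̄) ÷ (ΔI/Ī) = (-10.7/61.35) ÷ (-1100/15150) = 2.40.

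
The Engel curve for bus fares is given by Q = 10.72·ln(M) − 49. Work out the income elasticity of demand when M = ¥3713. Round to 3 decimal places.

0.274

At M = 3713: Q = 39.114.
dQ/dM = 10.72/M = 0.00288715 at this income.
η = (dQ/dM)·(M/Q) = 0.00288715 × (3713/39.114) = 0.274.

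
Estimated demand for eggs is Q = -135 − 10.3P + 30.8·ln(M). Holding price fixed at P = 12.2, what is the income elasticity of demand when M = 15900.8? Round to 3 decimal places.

0.826

At P = 12.2, M = 15900.8: Q = 37.303.
Holding P constant, ∂Q/∂M = 30.8/M = 0.00193701.
η_M = (∂Q/∂M)·(M/Q) = 0.00193701 × (15900.8/37.303) = 0.826.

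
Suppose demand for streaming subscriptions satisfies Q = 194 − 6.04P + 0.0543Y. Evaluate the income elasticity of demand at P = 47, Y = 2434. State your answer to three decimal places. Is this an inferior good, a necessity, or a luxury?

At P = 47, Y = 2434: Q = 42.286.
Holding P constant, ∂Q/∂Y = 0.0543.
η_Y = (∂Q/∂Y)·(Y/Q) = 0.0543 × (2434/42.286) = 3.126.
Since η > 1, this is a luxury.

3.126 (luxury)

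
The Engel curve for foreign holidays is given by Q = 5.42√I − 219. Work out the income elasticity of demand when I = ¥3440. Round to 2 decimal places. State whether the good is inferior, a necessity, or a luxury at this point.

At I = 3440: Q = 98.891.
dQ/dI = 5.42/(2√I) = 0.0462051 at this income.
η = (dQ/dI)·(I/Q) = 0.0462051 × (3440/98.891) = 1.61.
Since η > 1, the good is a luxury.

1.61 (luxury)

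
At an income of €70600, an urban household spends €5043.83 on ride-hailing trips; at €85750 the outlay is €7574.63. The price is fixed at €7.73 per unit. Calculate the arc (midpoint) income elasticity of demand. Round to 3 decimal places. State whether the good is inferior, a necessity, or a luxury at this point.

With a constant price, Q₁ = 5043.83/7.73 = 652.501 and Q₂ = 7574.63/7.73 = 979.900 (equivalently, work directly with expenditure since P cancels).
Midpoint %ΔQ = (7574.63 − 5043.83)/6309.23 = 0.40113; midpoint %ΔI = (85750 − 70600)/78175 = 0.19380.
η = 0.40113 / 0.19380 = 2.070.
η > 1 ⇒ luxury.

2.070 (luxury)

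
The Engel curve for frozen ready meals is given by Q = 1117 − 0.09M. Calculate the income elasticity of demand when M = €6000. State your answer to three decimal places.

At M = 6000: Q = 577.000.
dQ/dM = −0.09.
η = (dQ/dM)·(M/Q) = -0.09 × (6000/577.000) = -0.936.

-0.936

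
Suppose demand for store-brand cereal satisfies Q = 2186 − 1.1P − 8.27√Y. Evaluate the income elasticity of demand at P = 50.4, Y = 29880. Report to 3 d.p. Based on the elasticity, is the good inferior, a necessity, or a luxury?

At P = 50.4, Y = 29880: Q = 701.022.
Holding P constant, ∂Q/∂Y = -8.27/(2√Y) = -0.0239213.
η_Y = (∂Q/∂Y)·(Y/Q) = -0.0239213 × (29880/701.022) = -1.020.
Since η < 0, this is an inferior good.

-1.020 (inferior good)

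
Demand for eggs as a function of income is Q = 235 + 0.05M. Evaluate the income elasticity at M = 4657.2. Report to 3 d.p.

At M = 4657.2: Q = 467.860.
dQ/dM = 0.05.
η = (dQ/dM)·(M/Q) = 0.05 × (4657.2/467.860) = 0.498.

0.498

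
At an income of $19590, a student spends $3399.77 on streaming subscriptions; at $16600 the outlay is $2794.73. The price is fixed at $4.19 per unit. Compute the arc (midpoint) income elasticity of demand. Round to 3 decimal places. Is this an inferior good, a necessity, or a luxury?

1.182 (luxury)

With a constant price, Q₁ = 3399.77/4.19 = 811.401 and Q₂ = 2794.73/4.19 = 667.000 (equivalently, work directly with expenditure since P cancels).
Midpoint %ΔQ = (2794.73 − 3399.77)/3097.25 = -0.19535; midpoint %ΔI = (16600 − 19590)/18095 = -0.16524.
η = -0.19535 / -0.16524 = 1.182.
η > 1 ⇒ luxury.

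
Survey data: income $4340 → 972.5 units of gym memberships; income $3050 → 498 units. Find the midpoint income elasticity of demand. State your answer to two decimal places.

ΔQ = 498 − 972.5 = -474.5; midpoint Q̄ = (972.5 + 498)/2 = 735.25.
ΔI = 3050 − 4340 = -1290; midpoint Ī = (4340 + 3050)/2 = 3695.
η = (ΔQ/Q̄) ÷ (ΔI/Ī) = (-474.5/735.25) ÷ (-1290/3695) = 1.85.

1.85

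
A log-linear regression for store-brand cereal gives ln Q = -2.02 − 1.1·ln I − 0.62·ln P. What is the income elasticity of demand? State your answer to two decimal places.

-1.10

In a log-linear demand, the coefficient on ln I is the income elasticity.
So η = -1.10.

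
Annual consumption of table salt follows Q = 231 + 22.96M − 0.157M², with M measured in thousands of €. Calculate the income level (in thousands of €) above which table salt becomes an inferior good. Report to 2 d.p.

dQ/dM = 22.96 − 0.314M.
The good is inferior where dQ/dM < 0. Setting dQ/dM = 0 gives M = 22.96 / 0.314 = 73.12.

73.12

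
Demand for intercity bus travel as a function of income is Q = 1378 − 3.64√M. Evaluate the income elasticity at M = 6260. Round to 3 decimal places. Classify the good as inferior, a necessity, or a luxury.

At M = 6260: Q = 1090.003.
dQ/dM = -3.64/(2√M) = -0.023003 at this income.
η = (dQ/dM)·(M/Q) = -0.023003 × (6260/1090.003) = -0.132.
Since η < 0, the good is an inferior good.

-0.132 (inferior good)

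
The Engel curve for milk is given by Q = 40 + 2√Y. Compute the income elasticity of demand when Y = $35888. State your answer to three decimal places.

0.452

At Y = 35888: Q = 418.883.
dQ/dY = 2/(2√Y) = 0.00527868 at this income.
η = (dQ/dY)·(Y/Q) = 0.00527868 × (35888/418.883) = 0.452.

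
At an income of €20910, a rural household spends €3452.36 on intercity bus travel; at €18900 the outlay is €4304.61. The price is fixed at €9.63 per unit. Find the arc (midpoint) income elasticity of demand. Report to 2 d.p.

-2.18

With a constant price, Q₁ = 3452.36/9.63 = 358.501 and Q₂ = 4304.61/9.63 = 447.000 (equivalently, work directly with expenditure since P cancels).
Midpoint %ΔQ = (4304.61 − 3452.36)/3878.48 = 0.21974; midpoint %ΔI = (18900 − 20910)/19905 = -0.10098.
η = 0.21974 / -0.10098 = -2.18.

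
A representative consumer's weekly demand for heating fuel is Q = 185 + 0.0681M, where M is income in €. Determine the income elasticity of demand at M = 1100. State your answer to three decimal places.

At M = 1100: Q = 259.910.
dQ/dM = 0.0681.
η = (dQ/dM)·(M/Q) = 0.0681 × (1100/259.910) = 0.288.

0.288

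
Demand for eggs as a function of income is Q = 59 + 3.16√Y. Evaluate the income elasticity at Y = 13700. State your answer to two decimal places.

At Y = 13700: Q = 428.869.
dQ/dY = 3.16/(2√Y) = 0.0134989 at this income.
η = (dQ/dY)·(Y/Q) = 0.0134989 × (13700/428.869) = 0.43.

0.43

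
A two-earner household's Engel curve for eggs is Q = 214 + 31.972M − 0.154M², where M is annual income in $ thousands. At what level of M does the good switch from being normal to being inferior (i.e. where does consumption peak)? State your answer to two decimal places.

dQ/dM = 31.972 − 0.308M.
The good is inferior where dQ/dM < 0. Setting dQ/dM = 0 gives M = 31.972 / 0.308 = 103.81.

103.81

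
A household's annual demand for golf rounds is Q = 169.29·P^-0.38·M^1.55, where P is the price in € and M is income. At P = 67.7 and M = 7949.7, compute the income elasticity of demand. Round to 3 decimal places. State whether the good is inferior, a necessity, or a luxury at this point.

1.550 (luxury)

For a multiplicative demand Q = A·P^α·M^β, the income elasticity is β everywhere.
Here β = 1.55, so η = 1.550.
Since η > 1, this is a luxury.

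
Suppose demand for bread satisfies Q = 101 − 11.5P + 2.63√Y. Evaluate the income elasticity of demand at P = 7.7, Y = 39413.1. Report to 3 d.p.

At P = 7.7, Y = 39413.1: Q = 534.577.
Holding P constant, ∂Q/∂Y = 2.63/(2√Y) = 0.00662377.
η_Y = (∂Q/∂Y)·(Y/Q) = 0.00662377 × (39413.1/534.577) = 0.488.

0.488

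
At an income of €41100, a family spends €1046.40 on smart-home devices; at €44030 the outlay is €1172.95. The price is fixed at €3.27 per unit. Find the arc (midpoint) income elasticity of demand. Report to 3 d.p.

1.657

With a constant price, Q₁ = 1046.40/3.27 = 320.000 and Q₂ = 1172.95/3.27 = 358.700 (equivalently, work directly with expenditure since P cancels).
Midpoint %ΔQ = (1172.95 − 1046.40)/1109.68 = 0.11404; midpoint %ΔI = (44030 − 41100)/42565 = 0.06884.
η = 0.11404 / 0.06884 = 1.657.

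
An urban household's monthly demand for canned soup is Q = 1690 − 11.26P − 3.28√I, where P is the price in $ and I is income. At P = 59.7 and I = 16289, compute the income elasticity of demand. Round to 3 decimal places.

-0.349

At P = 59.7, I = 16289: Q = 599.157.
Holding P constant, ∂Q/∂I = -3.28/(2√I) = -0.0128498.
η_I = (∂Q/∂I)·(I/Q) = -0.0128498 × (16289/599.157) = -0.349.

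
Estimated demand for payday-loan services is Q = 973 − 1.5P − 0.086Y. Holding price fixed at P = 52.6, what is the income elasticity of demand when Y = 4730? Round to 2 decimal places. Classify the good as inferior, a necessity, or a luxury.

-0.83 (inferior good)

At P = 52.6, Y = 4730: Q = 487.320.
Holding P constant, ∂Q/∂Y = −0.086.
η_Y = (∂Q/∂Y)·(Y/Q) = -0.086 × (4730/487.320) = -0.83.
Since η < 0, this is an inferior good.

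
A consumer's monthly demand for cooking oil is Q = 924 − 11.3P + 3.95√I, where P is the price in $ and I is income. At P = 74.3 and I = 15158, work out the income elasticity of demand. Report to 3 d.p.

At P = 74.3, I = 15158: Q = 570.725.
Holding P constant, ∂Q/∂I = 3.95/(2√I) = 0.0160415.
η_I = (∂Q/∂I)·(I/Q) = 0.0160415 × (15158/570.725) = 0.426.

0.426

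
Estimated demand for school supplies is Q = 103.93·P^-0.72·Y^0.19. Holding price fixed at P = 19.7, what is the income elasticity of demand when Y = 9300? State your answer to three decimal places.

For a multiplicative demand Q = A·P^α·Y^β, the income elasticity is β everywhere.
Here β = 0.19, so η = 0.190.

0.190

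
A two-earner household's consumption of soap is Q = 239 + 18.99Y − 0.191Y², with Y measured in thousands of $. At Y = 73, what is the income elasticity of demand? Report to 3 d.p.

At Y = 73: Q = 607.4310.
dQ/dY = 18.99 − 0.382Y = -8.89600.
η = (dQ/dY)·(Y/Q) = -8.89600 × (73/607.4310) = -1.069.

-1.069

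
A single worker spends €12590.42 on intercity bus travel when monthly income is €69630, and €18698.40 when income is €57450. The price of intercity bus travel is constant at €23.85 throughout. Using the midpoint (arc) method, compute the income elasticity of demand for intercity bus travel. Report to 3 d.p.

-2.037

With a constant price, Q₁ = 12590.42/23.85 = 527.900 and Q₂ = 18698.40/23.85 = 784.000 (equivalently, work directly with expenditure since P cancels).
Midpoint %ΔQ = (18698.40 − 12590.42)/15644.41 = 0.39043; midpoint %ΔI = (57450 − 69630)/63540 = -0.19169.
η = 0.39043 / -0.19169 = -2.037.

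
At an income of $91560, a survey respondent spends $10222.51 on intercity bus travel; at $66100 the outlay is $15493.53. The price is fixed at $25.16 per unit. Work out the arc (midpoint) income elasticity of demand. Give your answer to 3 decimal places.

-1.269

With a constant price, Q₁ = 10222.51/25.16 = 406.300 and Q₂ = 15493.53/25.16 = 615.800 (equivalently, work directly with expenditure since P cancels).
Midpoint %ΔQ = (15493.53 − 10222.51)/12858.02 = 0.40994; midpoint %ΔI = (66100 − 91560)/78830 = -0.32297.
η = 0.40994 / -0.32297 = -1.269.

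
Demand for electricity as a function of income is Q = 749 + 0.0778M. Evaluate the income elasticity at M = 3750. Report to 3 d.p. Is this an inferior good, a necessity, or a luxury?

0.280 (necessity)

At M = 3750: Q = 1040.750.
dQ/dM = 0.0778.
η = (dQ/dM)·(M/Q) = 0.0778 × (3750/1040.750) = 0.280.
Since 0 < η < 1, the good is a necessity.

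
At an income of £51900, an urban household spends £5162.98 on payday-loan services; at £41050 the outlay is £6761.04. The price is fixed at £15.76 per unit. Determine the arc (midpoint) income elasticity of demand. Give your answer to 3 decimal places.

-1.148

With a constant price, Q₁ = 5162.98/15.76 = 327.600 and Q₂ = 6761.04/15.76 = 429.000 (equivalently, work directly with expenditure since P cancels).
Midpoint %ΔQ = (6761.04 − 5162.98)/5962.01 = 0.26804; midpoint %ΔI = (41050 − 51900)/46475 = -0.23346.
η = 0.26804 / -0.23346 = -1.148.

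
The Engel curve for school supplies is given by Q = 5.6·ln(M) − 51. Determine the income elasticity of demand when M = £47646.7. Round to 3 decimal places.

At M = 47646.7: Q = 9.321.
dQ/dM = 5.6/M = 0.000117532 at this income.
η = (dQ/dM)·(M/Q) = 0.000117532 × (47646.7/9.321) = 0.601.

0.601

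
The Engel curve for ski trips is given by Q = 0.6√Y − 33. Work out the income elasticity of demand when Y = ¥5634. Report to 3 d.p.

At Y = 5634: Q = 12.036.
dQ/dY = 0.6/(2√Y) = 0.0039968 at this income.
η = (dQ/dY)·(Y/Q) = 0.0039968 × (5634/12.036) = 1.871.

1.871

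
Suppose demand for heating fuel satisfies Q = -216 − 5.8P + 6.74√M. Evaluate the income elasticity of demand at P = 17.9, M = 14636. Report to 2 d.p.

0.82

At P = 17.9, M = 14636: Q = 495.581.
Holding P constant, ∂Q/∂M = 6.74/(2√M) = 0.027856.
η_M = (∂Q/∂M)·(M/Q) = 0.027856 × (14636/495.581) = 0.82.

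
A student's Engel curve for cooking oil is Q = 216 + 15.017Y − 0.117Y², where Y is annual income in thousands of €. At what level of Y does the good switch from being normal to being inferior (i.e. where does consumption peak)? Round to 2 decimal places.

dQ/dY = 15.017 − 0.234Y.
The good is inferior where dQ/dY < 0. Setting dQ/dY = 0 gives Y = 15.017 / 0.234 = 64.18.

64.18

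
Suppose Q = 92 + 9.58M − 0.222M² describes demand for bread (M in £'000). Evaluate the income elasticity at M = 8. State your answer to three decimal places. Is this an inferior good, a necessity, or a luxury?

0.312 (necessity)

At M = 8: Q = 154.4320.
dQ/dM = 9.58 − 0.444M = 6.02800.
η = (dQ/dM)·(M/Q) = 6.02800 × (8/154.4320) = 0.312.
0 < η < 1 ⇒ necessity.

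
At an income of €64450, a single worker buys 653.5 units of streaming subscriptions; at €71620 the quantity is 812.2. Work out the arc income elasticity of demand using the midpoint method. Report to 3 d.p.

ΔQ = 812.2 − 653.5 = 158.7; midpoint Q̄ = (653.5 + 812.2)/2 = 732.85.
ΔI = 71620 − 64450 = 7170; midpoint Ī = (64450 + 71620)/2 = 68035.
η = (ΔQ/Q̄) ÷ (ΔI/Ī) = (158.7/732.85) ÷ (7170/68035) = 2.055.

2.055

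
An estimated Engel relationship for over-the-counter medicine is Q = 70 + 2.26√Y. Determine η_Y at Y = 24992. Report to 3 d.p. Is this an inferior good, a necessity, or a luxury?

0.418 (necessity)

At Y = 24992: Q = 427.280.
dQ/dY = 2.26/(2√Y) = 0.00714789 at this income.
η = (dQ/dY)·(Y/Q) = 0.00714789 × (24992/427.280) = 0.418.
Since 0 < η < 1, the good is a necessity.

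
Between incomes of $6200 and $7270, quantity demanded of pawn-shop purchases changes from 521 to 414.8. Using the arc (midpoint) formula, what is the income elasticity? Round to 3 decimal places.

-1.429

ΔQ = 414.8 − 521 = -106.2; midpoint Q̄ = (521 + 414.8)/2 = 467.9.
ΔI = 7270 − 6200 = 1070; midpoint Ī = (6200 + 7270)/2 = 6735.
η = (ΔQ/Q̄) ÷ (ΔI/Ī) = (-106.2/467.9) ÷ (1070/6735) = -1.429.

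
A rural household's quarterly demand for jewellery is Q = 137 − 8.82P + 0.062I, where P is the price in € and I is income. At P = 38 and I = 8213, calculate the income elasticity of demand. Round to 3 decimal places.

1.637

At P = 38, I = 8213: Q = 311.046.
Holding P constant, ∂Q/∂I = 0.062.
η_I = (∂Q/∂I)·(I/Q) = 0.062 × (8213/311.046) = 1.637.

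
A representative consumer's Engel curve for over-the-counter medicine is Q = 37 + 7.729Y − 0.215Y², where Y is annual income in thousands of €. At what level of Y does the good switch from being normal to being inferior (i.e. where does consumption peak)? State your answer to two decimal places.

dQ/dY = 7.729 − 0.43Y.
The good is inferior where dQ/dY < 0. Setting dQ/dY = 0 gives Y = 7.729 / 0.43 = 17.97.

17.97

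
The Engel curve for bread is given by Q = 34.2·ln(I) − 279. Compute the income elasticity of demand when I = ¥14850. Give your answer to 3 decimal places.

At I = 14850: Q = 49.517.
dQ/dI = 34.2/I = 0.00230303 at this income.
η = (dQ/dI)·(I/Q) = 0.00230303 × (14850/49.517) = 0.691.

0.691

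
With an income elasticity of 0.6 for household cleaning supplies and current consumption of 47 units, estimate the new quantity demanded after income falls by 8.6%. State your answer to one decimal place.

%ΔQ ≈ η × %ΔI = 0.6 × (-8.6%) = -5.16%.
New Q ≈ 47 × (1 − 0.0516) = 44.6.

44.6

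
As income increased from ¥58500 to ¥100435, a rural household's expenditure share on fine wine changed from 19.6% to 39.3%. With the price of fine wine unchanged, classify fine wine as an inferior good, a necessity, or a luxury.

The budget share rises as income rises, so η > 1.

luxury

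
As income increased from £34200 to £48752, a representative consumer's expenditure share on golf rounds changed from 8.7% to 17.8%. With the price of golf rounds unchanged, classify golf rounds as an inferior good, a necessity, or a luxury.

luxury

The budget share rises as income rises, so η > 1.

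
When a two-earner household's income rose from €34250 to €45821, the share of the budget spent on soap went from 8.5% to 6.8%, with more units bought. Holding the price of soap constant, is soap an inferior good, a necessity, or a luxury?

necessity

Quantity rises but the budget share falls as income rises, so 0 < η < 1.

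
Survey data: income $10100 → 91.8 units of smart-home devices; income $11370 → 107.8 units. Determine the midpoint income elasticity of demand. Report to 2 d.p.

ΔQ = 107.8 − 91.8 = 16; midpoint Q̄ = (91.8 + 107.8)/2 = 99.8.
ΔI = 11370 − 10100 = 1270; midpoint Ī = (10100 + 11370)/2 = 10735.
η = (ΔQ/Q̄) ÷ (ΔI/Ī) = (16/99.8) ÷ (1270/10735) = 1.36.

1.36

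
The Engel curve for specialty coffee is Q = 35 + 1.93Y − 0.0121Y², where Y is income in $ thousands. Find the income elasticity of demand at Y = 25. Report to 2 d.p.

0.44

At Y = 25: Q = 75.6875.
dQ/dY = 1.93 − 0.0242Y = 1.32500.
η = (dQ/dY)·(Y/Q) = 1.32500 × (25/75.6875) = 0.44.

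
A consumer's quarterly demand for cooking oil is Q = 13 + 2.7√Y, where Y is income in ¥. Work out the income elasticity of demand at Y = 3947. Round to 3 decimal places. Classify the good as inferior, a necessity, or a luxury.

0.464 (necessity)

At Y = 3947: Q = 182.628.
dQ/dY = 2.7/(2√Y) = 0.0214882 at this income.
η = (dQ/dY)·(Y/Q) = 0.0214882 × (3947/182.628) = 0.464.
Since 0 < η < 1, the good is a necessity.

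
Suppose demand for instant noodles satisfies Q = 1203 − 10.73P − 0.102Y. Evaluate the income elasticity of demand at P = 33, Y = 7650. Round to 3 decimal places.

At P = 33, Y = 7650: Q = 68.610.
Holding P constant, ∂Q/∂Y = −0.102.
η_Y = (∂Q/∂Y)·(Y/Q) = -0.102 × (7650/68.610) = -11.373.

-11.373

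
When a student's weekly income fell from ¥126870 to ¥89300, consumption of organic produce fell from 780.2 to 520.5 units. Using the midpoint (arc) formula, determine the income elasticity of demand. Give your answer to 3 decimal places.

1.149

ΔQ = 520.5 − 780.2 = -259.7; midpoint Q̄ = (780.2 + 520.5)/2 = 650.35.
ΔI = 89300 − 126870 = -37570; midpoint Ī = (126870 + 89300)/2 = 108085.
η = (ΔQ/Q̄) ÷ (ΔI/Ī) = (-259.7/650.35) ÷ (-37570/108085) = 1.149.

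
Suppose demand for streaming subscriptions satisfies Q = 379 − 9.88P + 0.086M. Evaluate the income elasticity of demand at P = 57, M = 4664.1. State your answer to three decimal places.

1.849

At P = 57, M = 4664.1: Q = 216.953.
Holding P constant, ∂Q/∂M = 0.086.
η_M = (∂Q/∂M)·(M/Q) = 0.086 × (4664.1/216.953) = 1.849.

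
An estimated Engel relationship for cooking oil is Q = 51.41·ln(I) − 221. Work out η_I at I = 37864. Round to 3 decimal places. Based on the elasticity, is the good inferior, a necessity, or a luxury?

At I = 37864: Q = 320.952.
dQ/dI = 51.41/I = 0.00135775 at this income.
η = (dQ/dI)·(I/Q) = 0.00135775 × (37864/320.952) = 0.160.
Since 0 < η < 1, the good is a necessity.

0.160 (necessity)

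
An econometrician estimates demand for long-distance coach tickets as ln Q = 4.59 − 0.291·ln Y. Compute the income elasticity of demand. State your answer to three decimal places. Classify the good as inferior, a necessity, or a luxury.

In a log-linear demand, the coefficient on ln Y is the income elasticity.
So η = -0.291.
η < 0 ⇒ inferior good.

-0.291 (inferior good)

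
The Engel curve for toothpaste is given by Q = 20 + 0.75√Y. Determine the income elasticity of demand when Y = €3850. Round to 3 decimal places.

At Y = 3850: Q = 66.536.
dQ/dY = 0.75/(2√Y) = 0.00604367 at this income.
η = (dQ/dY)·(Y/Q) = 0.00604367 × (3850/66.536) = 0.350.

0.350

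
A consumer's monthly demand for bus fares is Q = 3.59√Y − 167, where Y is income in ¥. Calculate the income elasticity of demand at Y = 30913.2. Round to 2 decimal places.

At Y = 30913.2: Q = 464.199.
dQ/dY = 3.59/(2√Y) = 0.0102092 at this income.
η = (dQ/dY)·(Y/Q) = 0.0102092 × (30913.2/464.199) = 0.68.

0.68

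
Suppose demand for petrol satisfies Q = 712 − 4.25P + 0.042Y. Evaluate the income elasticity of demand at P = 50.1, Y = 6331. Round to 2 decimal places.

0.35

At P = 50.1, Y = 6331: Q = 764.977.
Holding P constant, ∂Q/∂Y = 0.042.
η_Y = (∂Q/∂Y)·(Y/Q) = 0.042 × (6331/764.977) = 0.35.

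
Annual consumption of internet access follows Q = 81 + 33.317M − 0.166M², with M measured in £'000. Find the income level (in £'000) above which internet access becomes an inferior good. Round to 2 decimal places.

100.35

dQ/dM = 33.317 − 0.332M.
The good is inferior where dQ/dM < 0. Setting dQ/dM = 0 gives M = 33.317 / 0.332 = 100.35.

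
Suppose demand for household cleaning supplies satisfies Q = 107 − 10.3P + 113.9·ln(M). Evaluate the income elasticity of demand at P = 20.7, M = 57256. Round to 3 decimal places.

At P = 20.7, M = 57256: Q = 1141.597.
Holding P constant, ∂Q/∂M = 113.9/M = 0.00198931.
η_M = (∂Q/∂M)·(M/Q) = 0.00198931 × (57256/1141.597) = 0.100.

0.100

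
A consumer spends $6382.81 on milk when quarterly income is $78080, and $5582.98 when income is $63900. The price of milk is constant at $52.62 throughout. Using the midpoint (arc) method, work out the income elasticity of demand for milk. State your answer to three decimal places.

With a constant price, Q₁ = 6382.81/52.62 = 121.300 and Q₂ = 5582.98/52.62 = 106.100 (equivalently, work directly with expenditure since P cancels).
Midpoint %ΔQ = (5582.98 − 6382.81)/5982.90 = -0.13369; midpoint %ΔI = (63900 − 78080)/70990 = -0.19975.
η = -0.13369 / -0.19975 = 0.669.

0.669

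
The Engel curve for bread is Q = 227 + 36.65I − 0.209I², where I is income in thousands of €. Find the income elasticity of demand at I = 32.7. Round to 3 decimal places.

0.625

At I = 32.7: Q = 1201.9734.
dQ/dI = 36.65 − 0.418I = 22.98140.
η = (dQ/dI)·(I/Q) = 22.98140 × (32.7/1201.9734) = 0.625.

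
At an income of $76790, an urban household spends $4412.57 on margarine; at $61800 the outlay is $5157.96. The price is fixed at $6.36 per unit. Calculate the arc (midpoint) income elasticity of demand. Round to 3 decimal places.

With a constant price, Q₁ = 4412.57/6.36 = 693.800 and Q₂ = 5157.96/6.36 = 811.000 (equivalently, work directly with expenditure since P cancels).
Midpoint %ΔQ = (5157.96 − 4412.57)/4785.26 = 0.15577; midpoint %ΔI = (61800 − 76790)/69295 = -0.21632.
η = 0.15577 / -0.21632 = -0.720.

-0.720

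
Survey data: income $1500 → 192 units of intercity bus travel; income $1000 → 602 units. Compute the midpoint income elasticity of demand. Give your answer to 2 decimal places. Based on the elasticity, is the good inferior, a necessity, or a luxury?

ΔQ = 602 − 192 = 410; midpoint Q̄ = (192 + 602)/2 = 397.
ΔI = 1000 − 1500 = -500; midpoint Ī = (1500 + 1000)/2 = 1250.
η = (ΔQ/Q̄) ÷ (ΔI/Ī) = (410/397) ÷ (-500/1250) = -2.58.
η < 0 ⇒ inferior good.

-2.58 (inferior good)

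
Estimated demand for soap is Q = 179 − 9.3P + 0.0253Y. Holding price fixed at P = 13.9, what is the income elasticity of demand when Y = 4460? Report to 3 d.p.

0.694

At P = 13.9, Y = 4460: Q = 162.568.
Holding P constant, ∂Q/∂Y = 0.0253.
η_Y = (∂Q/∂Y)·(Y/Q) = 0.0253 × (4460/162.568) = 0.694.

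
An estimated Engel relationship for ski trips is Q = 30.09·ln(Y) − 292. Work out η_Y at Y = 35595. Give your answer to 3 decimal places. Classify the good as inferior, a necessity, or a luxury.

1.289 (luxury)

At Y = 35595: Q = 23.342.
dQ/dY = 30.09/Y = 0.000845343 at this income.
η = (dQ/dY)·(Y/Q) = 0.000845343 × (35595/23.342) = 1.289.
Since η > 1, the good is a luxury.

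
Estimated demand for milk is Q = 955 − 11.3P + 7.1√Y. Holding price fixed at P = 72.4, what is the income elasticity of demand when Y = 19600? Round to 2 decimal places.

At P = 72.4, Y = 19600: Q = 1130.880.
Holding P constant, ∂Q/∂Y = 7.1/(2√Y) = 0.0253571.
η_Y = (∂Q/∂Y)·(Y/Q) = 0.0253571 × (19600/1130.880) = 0.44.

0.44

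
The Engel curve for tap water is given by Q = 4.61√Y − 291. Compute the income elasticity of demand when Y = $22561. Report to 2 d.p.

0.86

At Y = 22561: Q = 401.437.
dQ/dY = 4.61/(2√Y) = 0.0153459 at this income.
η = (dQ/dY)·(Y/Q) = 0.0153459 × (22561/401.437) = 0.86.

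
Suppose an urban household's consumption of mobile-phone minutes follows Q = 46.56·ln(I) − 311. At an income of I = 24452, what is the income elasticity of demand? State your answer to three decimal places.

At I = 24452: Q = 159.464.
dQ/dI = 46.56/I = 0.00190414 at this income.
η = (dQ/dI)·(I/Q) = 0.00190414 × (24452/159.464) = 0.292.

0.292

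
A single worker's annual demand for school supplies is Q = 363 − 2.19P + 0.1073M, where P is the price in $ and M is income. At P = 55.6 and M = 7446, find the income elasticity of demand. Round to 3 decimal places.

At P = 55.6, M = 7446: Q = 1040.192.
Holding P constant, ∂Q/∂M = 0.1073.
η_M = (∂Q/∂M)·(M/Q) = 0.1073 × (7446/1040.192) = 0.768.

0.768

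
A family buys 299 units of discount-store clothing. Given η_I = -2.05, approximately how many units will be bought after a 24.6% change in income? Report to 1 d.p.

148.2

%ΔQ ≈ η × %ΔI = -2.05 × 24.6% = -50.43%.
New Q ≈ 299 × (1 − 0.5043) = 148.2.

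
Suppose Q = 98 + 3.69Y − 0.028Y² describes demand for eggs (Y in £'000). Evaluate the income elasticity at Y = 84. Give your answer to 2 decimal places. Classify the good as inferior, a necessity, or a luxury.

-0.40 (inferior good)

At Y = 84: Q = 210.3920.
dQ/dY = 3.69 − 0.056Y = -1.01400.
η = (dQ/dY)·(Y/Q) = -1.01400 × (84/210.3920) = -0.40.
η < 0 ⇒ inferior good.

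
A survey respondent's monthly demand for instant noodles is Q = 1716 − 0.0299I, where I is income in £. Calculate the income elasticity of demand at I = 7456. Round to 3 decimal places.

-0.149

At I = 7456: Q = 1493.066.
dQ/dI = −0.0299.
η = (dQ/dI)·(I/Q) = -0.0299 × (7456/1493.066) = -0.149.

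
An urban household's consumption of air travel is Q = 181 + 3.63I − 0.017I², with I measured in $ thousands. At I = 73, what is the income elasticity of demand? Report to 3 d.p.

0.236

At I = 73: Q = 355.3970.
dQ/dI = 3.63 − 0.034I = 1.14800.
η = (dQ/dI)·(I/Q) = 1.14800 × (73/355.3970) = 0.236.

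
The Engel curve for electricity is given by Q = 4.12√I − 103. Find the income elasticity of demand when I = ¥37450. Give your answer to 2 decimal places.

0.57

At I = 37450: Q = 694.303.
dQ/dI = 4.12/(2√I) = 0.0106449 at this income.
η = (dQ/dI)·(I/Q) = 0.0106449 × (37450/694.303) = 0.57.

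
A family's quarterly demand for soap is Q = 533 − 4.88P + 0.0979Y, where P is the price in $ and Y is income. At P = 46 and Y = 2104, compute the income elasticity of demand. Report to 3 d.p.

0.400

At P = 46, Y = 2104: Q = 514.502.
Holding P constant, ∂Q/∂Y = 0.0979.
η_Y = (∂Q/∂Y)·(Y/Q) = 0.0979 × (2104/514.502) = 0.400.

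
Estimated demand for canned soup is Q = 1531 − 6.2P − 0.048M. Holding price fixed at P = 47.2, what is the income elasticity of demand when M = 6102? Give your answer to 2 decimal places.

-0.31

At P = 47.2, M = 6102: Q = 945.464.
Holding P constant, ∂Q/∂M = −0.048.
η_M = (∂Q/∂M)·(M/Q) = -0.048 × (6102/945.464) = -0.31.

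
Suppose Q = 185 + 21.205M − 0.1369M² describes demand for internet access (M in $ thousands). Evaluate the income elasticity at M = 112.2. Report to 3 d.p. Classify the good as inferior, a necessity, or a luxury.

-1.270 (inferior good)

At M = 112.2: Q = 840.7888.
dQ/dM = 21.205 − 0.2738M = -9.51536.
η = (dQ/dM)·(M/Q) = -9.51536 × (112.2/840.7888) = -1.270.
η < 0 ⇒ inferior good.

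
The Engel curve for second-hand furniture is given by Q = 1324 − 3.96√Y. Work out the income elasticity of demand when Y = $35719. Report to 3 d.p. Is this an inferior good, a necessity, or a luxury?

-0.650 (inferior good)

At Y = 35719: Q = 575.581.
dQ/dY = -3.96/(2√Y) = -0.0104765 at this income.
η = (dQ/dY)·(Y/Q) = -0.0104765 × (35719/575.581) = -0.650.
Since η < 0, the good is an inferior good.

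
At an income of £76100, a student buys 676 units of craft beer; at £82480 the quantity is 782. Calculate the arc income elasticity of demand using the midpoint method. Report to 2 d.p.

ΔQ = 782 − 676 = 106; midpoint Q̄ = (676 + 782)/2 = 729.
ΔI = 82480 − 76100 = 6380; midpoint Ī = (76100 + 82480)/2 = 79290.
η = (ΔQ/Q̄) ÷ (ΔI/Ī) = (106/729) ÷ (6380/79290) = 1.81.

1.81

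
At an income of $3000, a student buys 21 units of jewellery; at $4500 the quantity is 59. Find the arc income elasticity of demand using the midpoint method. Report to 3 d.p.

2.375

ΔQ = 59 − 21 = 38; midpoint Q̄ = (21 + 59)/2 = 40.
ΔI = 4500 − 3000 = 1500; midpoint Ī = (3000 + 4500)/2 = 3750.
η = (ΔQ/Q̄) ÷ (ΔI/Ī) = (38/40) ÷ (1500/3750) = 2.375.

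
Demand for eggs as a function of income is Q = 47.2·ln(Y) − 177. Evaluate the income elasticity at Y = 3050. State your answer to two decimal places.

0.23

At Y = 3050: Q = 201.681.
dQ/dY = 47.2/Y = 0.0154754 at this income.
η = (dQ/dY)·(Y/Q) = 0.0154754 × (3050/201.681) = 0.23.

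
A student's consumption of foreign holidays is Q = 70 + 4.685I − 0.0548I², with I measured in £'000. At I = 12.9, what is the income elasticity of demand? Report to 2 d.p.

0.35

At I = 12.9: Q = 121.3172.
dQ/dI = 4.685 − 0.1096I = 3.27116.
η = (dQ/dI)·(I/Q) = 3.27116 × (12.9/121.3172) = 0.35.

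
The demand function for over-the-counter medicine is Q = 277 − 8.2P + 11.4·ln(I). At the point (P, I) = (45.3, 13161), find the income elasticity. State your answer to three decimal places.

At P = 45.3, I = 13161: Q = 13.669.
Holding P constant, ∂Q/∂I = 11.4/I = 0.000866196.
η_I = (∂Q/∂I)·(I/Q) = 0.000866196 × (13161/13.669) = 0.834.

0.834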